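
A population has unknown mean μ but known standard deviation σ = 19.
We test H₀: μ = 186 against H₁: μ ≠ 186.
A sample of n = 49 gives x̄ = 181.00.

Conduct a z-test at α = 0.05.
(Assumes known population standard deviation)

Standard error: SE = σ/√n = 19/√49 = 2.7143
z-statistic: z = (x̄ - μ₀)/SE = (181.00 - 186)/2.7143 = -1.8421
Critical value: ±1.960
p-value = 0.0655
Decision: fail to reject H₀

Answer: z = -1.8421, fail to reject H₀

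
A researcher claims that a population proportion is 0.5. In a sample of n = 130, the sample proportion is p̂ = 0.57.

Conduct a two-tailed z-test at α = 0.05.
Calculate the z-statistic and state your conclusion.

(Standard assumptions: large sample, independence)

Answer: z = 1.5962, fail to reject H₀

Derivation:
H₀: p = 0.5, H₁: p ≠ 0.5
Standard error: SE = √(p₀(1-p₀)/n) = √(0.5×0.5/130) = 0.043853
z-statistic: z = (p̂ - p₀)/SE = (0.57 - 0.5)/0.043853 = 1.5962
Critical value: z_0.025 = ±1.960
p-value = 0.1104
Decision: fail to reject H₀ at α = 0.05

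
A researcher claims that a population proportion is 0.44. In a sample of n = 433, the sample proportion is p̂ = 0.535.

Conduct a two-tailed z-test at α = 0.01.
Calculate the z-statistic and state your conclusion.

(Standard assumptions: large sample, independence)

Answer: z = 3.9824, reject H₀

Derivation:
H₀: p = 0.44, H₁: p ≠ 0.44
Standard error: SE = √(p₀(1-p₀)/n) = √(0.44×0.56/433) = 0.023855
z-statistic: z = (p̂ - p₀)/SE = (0.535 - 0.44)/0.023855 = 3.9824
Critical value: z_0.005 = ±2.576
p-value = 0.0001
Decision: reject H₀ at α = 0.01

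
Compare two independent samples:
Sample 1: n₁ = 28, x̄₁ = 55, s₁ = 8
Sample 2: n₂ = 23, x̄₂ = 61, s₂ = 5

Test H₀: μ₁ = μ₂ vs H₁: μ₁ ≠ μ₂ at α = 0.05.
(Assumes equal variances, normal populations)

Answer: t = -3.1271, reject H₀

Derivation:
Pooled variance: s²_p = [27×8² + 22×5²]/(49) = 46.4898
s_p = 6.8183
SE = s_p×√(1/n₁ + 1/n₂) = 6.8183×√(1/28 + 1/23) = 1.9187
t = (x̄₁ - x̄₂)/SE = (55 - 61)/1.9187 = -3.1271
df = 49, t-critical = ±2.010
Decision: reject H₀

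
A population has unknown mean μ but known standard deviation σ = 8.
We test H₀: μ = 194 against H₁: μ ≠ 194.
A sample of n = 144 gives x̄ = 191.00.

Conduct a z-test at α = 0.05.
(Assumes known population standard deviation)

Answer: z = -4.4998, reject H₀

Derivation:
Standard error: SE = σ/√n = 8/√144 = 0.6667
z-statistic: z = (x̄ - μ₀)/SE = (191.00 - 194)/0.6667 = -4.4998
Critical value: ±1.960
p-value < 0.0001
Decision: reject H₀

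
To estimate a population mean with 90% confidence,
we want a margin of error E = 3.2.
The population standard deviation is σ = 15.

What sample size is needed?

z_0.05 = 1.645
n = (z×σ/E)² = (1.645×15/3.2)²
n = 59.4586
Round up: n = 60

Answer: n = 60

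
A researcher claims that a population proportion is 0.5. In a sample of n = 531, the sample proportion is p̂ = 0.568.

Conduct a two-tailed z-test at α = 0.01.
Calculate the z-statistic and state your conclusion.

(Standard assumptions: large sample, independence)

Answer: z = 3.1339, reject H₀

Derivation:
H₀: p = 0.5, H₁: p ≠ 0.5
Standard error: SE = √(p₀(1-p₀)/n) = √(0.5×0.5/531) = 0.021698
z-statistic: z = (p̂ - p₀)/SE = (0.568 - 0.5)/0.021698 = 3.1339
Critical value: z_0.005 = ±2.576
p-value = 0.0017
Decision: reject H₀ at α = 0.01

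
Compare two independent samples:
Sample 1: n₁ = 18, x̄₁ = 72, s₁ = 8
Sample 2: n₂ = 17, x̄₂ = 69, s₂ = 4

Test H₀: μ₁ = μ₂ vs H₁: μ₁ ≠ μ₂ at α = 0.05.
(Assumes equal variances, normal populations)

Answer: t = 1.3900, fail to reject H₀

Derivation:
Pooled variance: s²_p = [17×8² + 16×4²]/(33) = 40.7273
s_p = 6.3818
SE = s_p×√(1/n₁ + 1/n₂) = 6.3818×√(1/18 + 1/17) = 2.1583
t = (x̄₁ - x̄₂)/SE = (72 - 69)/2.1583 = 1.3900
df = 33, t-critical = ±2.035
Decision: fail to reject H₀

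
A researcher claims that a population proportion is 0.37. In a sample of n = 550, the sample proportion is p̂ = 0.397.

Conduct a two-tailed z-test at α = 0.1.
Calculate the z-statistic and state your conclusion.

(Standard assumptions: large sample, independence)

Answer: z = 1.3115, fail to reject H₀

Derivation:
H₀: p = 0.37, H₁: p ≠ 0.37
Standard error: SE = √(p₀(1-p₀)/n) = √(0.37×0.63/550) = 0.020587
z-statistic: z = (p̂ - p₀)/SE = (0.397 - 0.37)/0.020587 = 1.3115
Critical value: z_0.05 = ±1.645
p-value = 0.1897
Decision: fail to reject H₀ at α = 0.1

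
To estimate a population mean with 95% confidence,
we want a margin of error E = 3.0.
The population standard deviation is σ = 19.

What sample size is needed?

z_0.025 = 1.960
n = (z×σ/E)² = (1.960×19/3.0)²
n = 154.0908
Round up: n = 155

Answer: n = 155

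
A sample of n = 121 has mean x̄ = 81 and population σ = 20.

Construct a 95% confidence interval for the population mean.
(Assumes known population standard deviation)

Answer: (77.4363, 84.5637)

Derivation:
Confidence level: 95%, α = 0.05
z_0.025 = 1.960
SE = σ/√n = 20/√121 = 1.8182
Margin of error = 1.960 × 1.8182 = 3.5637
CI: x̄ ± margin = 81 ± 3.5637
CI: (77.4363, 84.5637)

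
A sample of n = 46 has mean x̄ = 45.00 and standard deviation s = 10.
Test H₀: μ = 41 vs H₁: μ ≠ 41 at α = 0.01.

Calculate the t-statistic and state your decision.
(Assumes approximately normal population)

Answer: t = 2.7130, reject H₀

Derivation:
df = n - 1 = 45
SE = s/√n = 10/√46 = 1.4744
t = (x̄ - μ₀)/SE = (45.00 - 41)/1.4744 = 2.7130
Critical value: t_{0.005,45} = ±2.690
p-value ≈ 0.0094
Decision: reject H₀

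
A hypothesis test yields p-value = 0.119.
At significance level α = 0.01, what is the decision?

Answer: fail to reject H₀

Derivation:
Compare p-value to α:
0.119 ≥ 0.01
Decision: fail to reject H₀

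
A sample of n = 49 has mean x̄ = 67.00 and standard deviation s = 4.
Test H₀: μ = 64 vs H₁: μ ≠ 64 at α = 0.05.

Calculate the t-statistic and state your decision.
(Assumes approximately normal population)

Answer: t = 5.2503, reject H₀

Derivation:
df = n - 1 = 48
SE = s/√n = 4/√49 = 0.5714
t = (x̄ - μ₀)/SE = (67.00 - 64)/0.5714 = 5.2503
Critical value: t_{0.025,48} = ±2.011
p-value < 0.0001
Decision: reject H₀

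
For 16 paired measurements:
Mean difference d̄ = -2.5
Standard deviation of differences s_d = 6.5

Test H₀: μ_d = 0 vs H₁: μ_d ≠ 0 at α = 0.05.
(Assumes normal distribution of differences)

Answer: t = -1.5385, fail to reject H₀

Derivation:
df = n - 1 = 15
SE = s_d/√n = 6.5/√16 = 1.6250
t = d̄/SE = -2.5/1.6250 = -1.5385
Critical value: t_{0.025,15} = ±2.131
p-value ≈ 0.1448
Decision: fail to reject H₀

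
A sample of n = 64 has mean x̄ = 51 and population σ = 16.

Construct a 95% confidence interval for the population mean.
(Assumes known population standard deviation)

Answer: (47.0800, 54.9200)

Derivation:
Confidence level: 95%, α = 0.05
z_0.025 = 1.960
SE = σ/√n = 16/√64 = 2.0000
Margin of error = 1.960 × 2.0000 = 3.9200
CI: x̄ ± margin = 51 ± 3.9200
CI: (47.0800, 54.9200)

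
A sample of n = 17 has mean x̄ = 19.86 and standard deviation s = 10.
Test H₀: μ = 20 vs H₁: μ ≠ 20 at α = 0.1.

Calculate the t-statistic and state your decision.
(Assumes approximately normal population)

df = n - 1 = 16
SE = s/√n = 10/√17 = 2.4254
t = (x̄ - μ₀)/SE = (19.86 - 20)/2.4254 = -0.0577
Critical value: t_{0.05,16} = ±1.746
p-value ≈ 0.9547
Decision: fail to reject H₀

Answer: t = -0.0577, fail to reject H₀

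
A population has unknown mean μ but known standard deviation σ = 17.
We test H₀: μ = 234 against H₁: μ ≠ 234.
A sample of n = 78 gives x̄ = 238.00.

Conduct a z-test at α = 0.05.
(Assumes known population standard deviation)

Answer: z = 2.0780, reject H₀

Derivation:
Standard error: SE = σ/√n = 17/√78 = 1.9249
z-statistic: z = (x̄ - μ₀)/SE = (238.00 - 234)/1.9249 = 2.0780
Critical value: ±1.960
p-value = 0.0377
Decision: reject H₀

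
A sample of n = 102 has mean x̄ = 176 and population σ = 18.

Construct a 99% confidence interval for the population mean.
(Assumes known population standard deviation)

Confidence level: 99%, α = 0.01
z_0.005 = 2.576
SE = σ/√n = 18/√102 = 1.7823
Margin of error = 2.576 × 1.7823 = 4.5912
CI: x̄ ± margin = 176 ± 4.5912
CI: (171.4088, 180.5912)

Answer: (171.4088, 180.5912)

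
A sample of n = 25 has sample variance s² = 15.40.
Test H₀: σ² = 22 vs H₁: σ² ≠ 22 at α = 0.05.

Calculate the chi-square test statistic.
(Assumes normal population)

df = n - 1 = 24
χ² = (n-1)s²/σ₀² = 24×15.40/22 = 16.8000
Critical values: χ²_{0.975,24} = 12.401, χ²_{0.025,24} = 39.364
Rejection region: χ² < 12.401 or χ² > 39.364
Decision: fail to reject H₀

Answer: χ² = 16.8000, fail to reject H₀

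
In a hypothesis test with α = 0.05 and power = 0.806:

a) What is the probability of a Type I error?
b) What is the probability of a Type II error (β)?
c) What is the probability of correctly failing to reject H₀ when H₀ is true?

Answer: a) 0.05, b) 0.194, c) 0.95

Derivation:
a) Type I error probability = α = 0.05
b) Power = P(reject H₀ | H₁ true) = 1 - β = 0.806, so Type II error probability = β = 1 - Power = 0.194
c) P(fail to reject H₀ | H₀ true) = 1 - α = 0.95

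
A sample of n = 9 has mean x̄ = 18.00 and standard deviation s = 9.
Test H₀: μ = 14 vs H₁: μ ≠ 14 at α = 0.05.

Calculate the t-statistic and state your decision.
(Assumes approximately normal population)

Answer: t = 1.3333, fail to reject H₀

Derivation:
df = n - 1 = 8
SE = s/√n = 9/√9 = 3.0000
t = (x̄ - μ₀)/SE = (18.00 - 14)/3.0000 = 1.3333
Critical value: t_{0.025,8} = ±2.306
p-value ≈ 0.2191
Decision: fail to reject H₀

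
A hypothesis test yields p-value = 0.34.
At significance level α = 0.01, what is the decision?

Compare p-value to α:
0.34 ≥ 0.01
Decision: fail to reject H₀

Answer: fail to reject H₀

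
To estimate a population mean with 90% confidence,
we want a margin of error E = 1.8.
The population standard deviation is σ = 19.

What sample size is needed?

z_0.05 = 1.645
n = (z×σ/E)² = (1.645×19/1.8)²
n = 301.5046
Round up: n = 302

Answer: n = 302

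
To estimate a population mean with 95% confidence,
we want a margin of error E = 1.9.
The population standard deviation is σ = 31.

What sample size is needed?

Answer: n = 1023

Derivation:
z_0.025 = 1.960
n = (z×σ/E)² = (1.960×31/1.9)²
n = 1022.6531
Round up: n = 1023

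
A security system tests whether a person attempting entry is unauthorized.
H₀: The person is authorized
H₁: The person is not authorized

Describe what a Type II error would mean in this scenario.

Type I error: rejecting H₀ when it is actually true (false positive).
Type II error: failing to reject H₀ when H₁ is actually true (false negative).

Answer: Granting entry to an unauthorized person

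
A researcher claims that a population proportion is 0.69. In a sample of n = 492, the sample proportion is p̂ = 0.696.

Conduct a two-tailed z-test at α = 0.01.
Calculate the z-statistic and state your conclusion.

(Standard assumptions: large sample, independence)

H₀: p = 0.69, H₁: p ≠ 0.69
Standard error: SE = √(p₀(1-p₀)/n) = √(0.69×0.31/492) = 0.020851
z-statistic: z = (p̂ - p₀)/SE = (0.696 - 0.69)/0.020851 = 0.2878
Critical value: z_0.005 = ±2.576
p-value = 0.7735
Decision: fail to reject H₀ at α = 0.01

Answer: z = 0.2878, fail to reject H₀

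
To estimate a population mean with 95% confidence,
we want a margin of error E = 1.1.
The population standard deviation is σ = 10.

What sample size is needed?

Answer: n = 318

Derivation:
z_0.025 = 1.960
n = (z×σ/E)² = (1.960×10/1.1)²
n = 317.4876
Round up: n = 318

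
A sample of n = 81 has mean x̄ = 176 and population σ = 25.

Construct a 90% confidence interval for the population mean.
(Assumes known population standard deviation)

Confidence level: 90%, α = 0.1
z_0.05 = 1.645
SE = σ/√n = 25/√81 = 2.7778
Margin of error = 1.645 × 2.7778 = 4.5695
CI: x̄ ± margin = 176 ± 4.5695
CI: (171.4305, 180.5695)

Answer: (171.4305, 180.5695)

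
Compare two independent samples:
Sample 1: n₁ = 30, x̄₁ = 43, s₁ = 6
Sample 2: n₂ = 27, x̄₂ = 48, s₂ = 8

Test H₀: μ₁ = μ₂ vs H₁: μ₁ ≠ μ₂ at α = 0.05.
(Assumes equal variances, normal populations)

Pooled variance: s²_p = [29×6² + 26×8²]/(55) = 49.2364
s_p = 7.0169
SE = s_p×√(1/n₁ + 1/n₂) = 7.0169×√(1/30 + 1/27) = 1.8614
t = (x̄₁ - x̄₂)/SE = (43 - 48)/1.8614 = -2.6862
df = 55, t-critical = ±2.004
Decision: reject H₀

Answer: t = -2.6862, reject H₀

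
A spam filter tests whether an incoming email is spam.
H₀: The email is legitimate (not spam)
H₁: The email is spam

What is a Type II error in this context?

Type I error (α): Rejecting H₀ when H₀ is true
Type II error (β): Failing to reject H₀ when H₁ is true

Answer: Letting a spam email through to the inbox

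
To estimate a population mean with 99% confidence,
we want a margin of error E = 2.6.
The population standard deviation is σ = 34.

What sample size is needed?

Answer: n = 1135

Derivation:
z_0.005 = 2.576
n = (z×σ/E)² = (2.576×34/2.6)²
n = 1134.7570
Round up: n = 1135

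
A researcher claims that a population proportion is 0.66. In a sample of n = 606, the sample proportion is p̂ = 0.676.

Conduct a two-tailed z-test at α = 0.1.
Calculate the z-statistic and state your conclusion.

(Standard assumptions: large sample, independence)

Answer: z = 0.8315, fail to reject H₀

Derivation:
H₀: p = 0.66, H₁: p ≠ 0.66
Standard error: SE = √(p₀(1-p₀)/n) = √(0.66×0.34/606) = 0.019243
z-statistic: z = (p̂ - p₀)/SE = (0.676 - 0.66)/0.019243 = 0.8315
Critical value: z_0.05 = ±1.645
p-value = 0.4057
Decision: fail to reject H₀ at α = 0.1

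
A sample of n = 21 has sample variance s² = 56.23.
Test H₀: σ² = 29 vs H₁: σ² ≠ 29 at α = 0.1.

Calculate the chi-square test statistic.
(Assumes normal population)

df = n - 1 = 20
χ² = (n-1)s²/σ₀² = 20×56.23/29 = 38.7793
Critical values: χ²_{0.95,20} = 10.851, χ²_{0.05,20} = 31.410
Rejection region: χ² < 10.851 or χ² > 31.410
Decision: reject H₀

Answer: χ² = 38.7793, reject H₀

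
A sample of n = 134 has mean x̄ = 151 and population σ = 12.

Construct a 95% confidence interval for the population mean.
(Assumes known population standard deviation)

Answer: (148.9683, 153.0317)

Derivation:
Confidence level: 95%, α = 0.05
z_0.025 = 1.960
SE = σ/√n = 12/√134 = 1.0366
Margin of error = 1.960 × 1.0366 = 2.0317
CI: x̄ ± margin = 151 ± 2.0317
CI: (148.9683, 153.0317)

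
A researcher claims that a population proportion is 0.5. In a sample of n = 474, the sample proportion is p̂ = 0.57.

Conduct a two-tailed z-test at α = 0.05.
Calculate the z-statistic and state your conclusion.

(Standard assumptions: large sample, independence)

Answer: z = 3.0480, reject H₀

Derivation:
H₀: p = 0.5, H₁: p ≠ 0.5
Standard error: SE = √(p₀(1-p₀)/n) = √(0.5×0.5/474) = 0.022966
z-statistic: z = (p̂ - p₀)/SE = (0.57 - 0.5)/0.022966 = 3.0480
Critical value: z_0.025 = ±1.960
p-value = 0.0023
Decision: reject H₀ at α = 0.05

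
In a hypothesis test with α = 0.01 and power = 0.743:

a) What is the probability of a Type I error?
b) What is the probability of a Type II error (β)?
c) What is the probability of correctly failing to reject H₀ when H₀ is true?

Answer: a) 0.01, b) 0.257, c) 0.99

Derivation:
a) Type I error probability = α = 0.01
b) Power = P(reject H₀ | H₁ true) = 1 - β = 0.743, so Type II error probability = β = 1 - Power = 0.257
c) P(fail to reject H₀ | H₀ true) = 1 - α = 0.99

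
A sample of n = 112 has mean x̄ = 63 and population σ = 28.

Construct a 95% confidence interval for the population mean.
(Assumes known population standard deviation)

Confidence level: 95%, α = 0.05
z_0.025 = 1.960
SE = σ/√n = 28/√112 = 2.6458
Margin of error = 1.960 × 2.6458 = 5.1858
CI: x̄ ± margin = 63 ± 5.1858
CI: (57.8142, 68.1858)

Answer: (57.8142, 68.1858)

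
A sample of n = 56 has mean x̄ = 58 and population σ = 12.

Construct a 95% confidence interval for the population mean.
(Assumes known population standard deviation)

Confidence level: 95%, α = 0.05
z_0.025 = 1.960
SE = σ/√n = 12/√56 = 1.6036
Margin of error = 1.960 × 1.6036 = 3.1431
CI: x̄ ± margin = 58 ± 3.1431
CI: (54.8569, 61.1431)

Answer: (54.8569, 61.1431)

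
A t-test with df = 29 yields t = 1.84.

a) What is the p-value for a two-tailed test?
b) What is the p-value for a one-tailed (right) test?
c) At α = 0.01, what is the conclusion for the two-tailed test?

Answer: a) 0.0760, b) 0.0380, c) fail to reject H₀

Derivation:
Using t-distribution with df = 29:
a) Two-tailed: p = 2×P(T > 1.84) = 0.0760
b) One-tailed: p = P(T > 1.84) = 0.0380
c) 0.0760 ≥ 0.01, fail to reject H₀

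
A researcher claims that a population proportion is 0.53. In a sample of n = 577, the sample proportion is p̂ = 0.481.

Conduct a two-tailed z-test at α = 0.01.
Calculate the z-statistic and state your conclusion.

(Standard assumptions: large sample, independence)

Answer: z = -2.3583, fail to reject H₀

Derivation:
H₀: p = 0.53, H₁: p ≠ 0.53
Standard error: SE = √(p₀(1-p₀)/n) = √(0.53×0.47/577) = 0.020778
z-statistic: z = (p̂ - p₀)/SE = (0.481 - 0.53)/0.020778 = -2.3583
Critical value: z_0.005 = ±2.576
p-value = 0.0184
Decision: fail to reject H₀ at α = 0.01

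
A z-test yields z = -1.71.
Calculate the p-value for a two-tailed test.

Answer: p-value ≈ 0.0873

Derivation:
For z = -1.71:
p = 2×P(Z > |-1.71|) = 2×(1 - Φ(1.71)) = 0.0873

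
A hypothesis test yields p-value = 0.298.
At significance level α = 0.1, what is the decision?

Answer: fail to reject H₀

Derivation:
Compare p-value to α:
0.298 ≥ 0.1
Decision: fail to reject H₀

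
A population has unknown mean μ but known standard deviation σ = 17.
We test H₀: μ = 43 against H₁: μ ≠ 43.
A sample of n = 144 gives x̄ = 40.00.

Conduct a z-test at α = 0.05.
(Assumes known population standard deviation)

Answer: z = -2.1176, reject H₀

Derivation:
Standard error: SE = σ/√n = 17/√144 = 1.4167
z-statistic: z = (x̄ - μ₀)/SE = (40.00 - 43)/1.4167 = -2.1176
Critical value: ±1.960
p-value = 0.0342
Decision: reject H₀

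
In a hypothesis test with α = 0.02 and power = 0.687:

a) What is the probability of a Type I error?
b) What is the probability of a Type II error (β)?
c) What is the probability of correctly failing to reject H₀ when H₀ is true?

Answer: a) 0.02, b) 0.313, c) 0.98

Derivation:
a) Type I error probability = α = 0.02
b) Power = P(reject H₀ | H₁ true) = 1 - β = 0.687, so Type II error probability = β = 1 - Power = 0.313
c) P(fail to reject H₀ | H₀ true) = 1 - α = 0.98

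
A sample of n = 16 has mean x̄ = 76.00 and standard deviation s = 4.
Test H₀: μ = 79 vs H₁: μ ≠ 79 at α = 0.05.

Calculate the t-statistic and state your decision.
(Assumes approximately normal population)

Answer: t = -3.0000, reject H₀

Derivation:
df = n - 1 = 15
SE = s/√n = 4/√16 = 1.0000
t = (x̄ - μ₀)/SE = (76.00 - 79)/1.0000 = -3.0000
Critical value: t_{0.025,15} = ±2.131
p-value ≈ 0.0090
Decision: reject H₀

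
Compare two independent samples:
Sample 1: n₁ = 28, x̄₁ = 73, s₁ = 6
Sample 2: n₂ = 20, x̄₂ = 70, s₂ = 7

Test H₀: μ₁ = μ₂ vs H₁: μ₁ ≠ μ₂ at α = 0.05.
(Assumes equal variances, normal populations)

Pooled variance: s²_p = [27×6² + 19×7²]/(46) = 41.3696
s_p = 6.4319
SE = s_p×√(1/n₁ + 1/n₂) = 6.4319×√(1/28 + 1/20) = 1.8831
t = (x̄₁ - x̄₂)/SE = (73 - 70)/1.8831 = 1.5931
df = 46, t-critical = ±2.013
Decision: fail to reject H₀

Answer: t = 1.5931, fail to reject H₀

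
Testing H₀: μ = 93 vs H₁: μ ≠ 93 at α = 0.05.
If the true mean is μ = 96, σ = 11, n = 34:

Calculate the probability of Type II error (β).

SE = σ/√n = 11/√34 = 1.8865
Critical values: μ₀ ± z_0.025×SE = 93 ± 1.960×1.8865
Acceptance region: (89.3025, 96.6975)
Under H₁ (μ = 96): z_high = (96.6975 - 96)/1.8865 = 0.3697, z_low = (89.3025 - 96)/1.8865 = -3.5502
β = P(not reject | H₁) = Φ(0.3697) - Φ(-3.5502) ≈ 0.6440

Answer: β ≈ 0.6440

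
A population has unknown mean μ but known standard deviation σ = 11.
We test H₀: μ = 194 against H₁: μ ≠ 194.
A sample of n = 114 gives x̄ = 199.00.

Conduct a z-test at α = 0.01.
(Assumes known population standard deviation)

Standard error: SE = σ/√n = 11/√114 = 1.0302
z-statistic: z = (x̄ - μ₀)/SE = (199.00 - 194)/1.0302 = 4.8534
Critical value: ±2.576
p-value < 0.0001
Decision: reject H₀

Answer: z = 4.8534, reject H₀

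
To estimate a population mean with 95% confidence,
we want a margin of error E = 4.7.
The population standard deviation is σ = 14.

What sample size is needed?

Answer: n = 35

Derivation:
z_0.025 = 1.960
n = (z×σ/E)² = (1.960×14/4.7)²
n = 34.0857
Round up: n = 35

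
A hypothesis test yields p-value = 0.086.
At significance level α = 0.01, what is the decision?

Compare p-value to α:
0.086 ≥ 0.01
Decision: fail to reject H₀

Answer: fail to reject H₀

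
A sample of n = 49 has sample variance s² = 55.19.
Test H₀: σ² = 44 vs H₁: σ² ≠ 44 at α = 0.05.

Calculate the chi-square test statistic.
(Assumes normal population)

df = n - 1 = 48
χ² = (n-1)s²/σ₀² = 48×55.19/44 = 60.2073
Critical values: χ²_{0.975,48} = 30.755, χ²_{0.025,48} = 69.023
Rejection region: χ² < 30.755 or χ² > 69.023
Decision: fail to reject H₀

Answer: χ² = 60.2073, fail to reject H₀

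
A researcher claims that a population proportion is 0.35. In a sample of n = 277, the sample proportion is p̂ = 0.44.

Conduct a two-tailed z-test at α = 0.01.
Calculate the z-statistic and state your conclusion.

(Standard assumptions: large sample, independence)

H₀: p = 0.35, H₁: p ≠ 0.35
Standard error: SE = √(p₀(1-p₀)/n) = √(0.35×0.65/277) = 0.028658
z-statistic: z = (p̂ - p₀)/SE = (0.44 - 0.35)/0.028658 = 3.1405
Critical value: z_0.005 = ±2.576
p-value = 0.0017
Decision: reject H₀ at α = 0.01

Answer: z = 3.1405, reject H₀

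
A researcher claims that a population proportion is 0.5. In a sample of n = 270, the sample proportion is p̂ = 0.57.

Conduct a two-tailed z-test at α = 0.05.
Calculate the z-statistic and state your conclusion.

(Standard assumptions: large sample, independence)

Answer: z = 2.3004, reject H₀

Derivation:
H₀: p = 0.5, H₁: p ≠ 0.5
Standard error: SE = √(p₀(1-p₀)/n) = √(0.5×0.5/270) = 0.030429
z-statistic: z = (p̂ - p₀)/SE = (0.57 - 0.5)/0.030429 = 2.3004
Critical value: z_0.025 = ±1.960
p-value = 0.0214
Decision: reject H₀ at α = 0.05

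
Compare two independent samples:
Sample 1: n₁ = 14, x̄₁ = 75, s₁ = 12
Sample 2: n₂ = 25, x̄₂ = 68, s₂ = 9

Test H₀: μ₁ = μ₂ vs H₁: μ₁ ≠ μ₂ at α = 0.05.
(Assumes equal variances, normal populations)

Answer: t = 2.0649, reject H₀

Derivation:
Pooled variance: s²_p = [13×12² + 24×9²]/(37) = 103.1351
s_p = 10.1555
SE = s_p×√(1/n₁ + 1/n₂) = 10.1555×√(1/14 + 1/25) = 3.3900
t = (x̄₁ - x̄₂)/SE = (75 - 68)/3.3900 = 2.0649
df = 37, t-critical = ±2.026
Decision: reject H₀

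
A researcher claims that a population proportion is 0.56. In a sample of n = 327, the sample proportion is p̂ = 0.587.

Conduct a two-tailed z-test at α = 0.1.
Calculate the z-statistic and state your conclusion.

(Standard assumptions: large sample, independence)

Answer: z = 0.9836, fail to reject H₀

Derivation:
H₀: p = 0.56, H₁: p ≠ 0.56
Standard error: SE = √(p₀(1-p₀)/n) = √(0.56×0.44/327) = 0.027450
z-statistic: z = (p̂ - p₀)/SE = (0.587 - 0.56)/0.027450 = 0.9836
Critical value: z_0.05 = ±1.645
p-value = 0.3253
Decision: fail to reject H₀ at α = 0.1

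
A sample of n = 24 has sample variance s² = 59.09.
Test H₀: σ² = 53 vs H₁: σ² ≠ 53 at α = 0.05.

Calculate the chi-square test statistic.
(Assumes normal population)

df = n - 1 = 23
χ² = (n-1)s²/σ₀² = 23×59.09/53 = 25.6428
Critical values: χ²_{0.975,23} = 11.689, χ²_{0.025,23} = 38.076
Rejection region: χ² < 11.689 or χ² > 38.076
Decision: fail to reject H₀

Answer: χ² = 25.6428, fail to reject H₀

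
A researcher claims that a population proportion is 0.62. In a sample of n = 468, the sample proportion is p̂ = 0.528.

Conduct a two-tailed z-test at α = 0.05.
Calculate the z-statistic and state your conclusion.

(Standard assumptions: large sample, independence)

H₀: p = 0.62, H₁: p ≠ 0.62
Standard error: SE = √(p₀(1-p₀)/n) = √(0.62×0.38/468) = 0.022437
z-statistic: z = (p̂ - p₀)/SE = (0.528 - 0.62)/0.022437 = -4.1004
Critical value: z_0.025 = ±1.960
p-value < 0.0001
Decision: reject H₀ at α = 0.05

Answer: z = -4.1004, reject H₀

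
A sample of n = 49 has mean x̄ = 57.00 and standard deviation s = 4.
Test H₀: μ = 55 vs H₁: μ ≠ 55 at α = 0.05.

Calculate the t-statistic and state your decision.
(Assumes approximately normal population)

Answer: t = 3.5002, reject H₀

Derivation:
df = n - 1 = 48
SE = s/√n = 4/√49 = 0.5714
t = (x̄ - μ₀)/SE = (57.00 - 55)/0.5714 = 3.5002
Critical value: t_{0.025,48} = ±2.011
p-value ≈ 0.0010
Decision: reject H₀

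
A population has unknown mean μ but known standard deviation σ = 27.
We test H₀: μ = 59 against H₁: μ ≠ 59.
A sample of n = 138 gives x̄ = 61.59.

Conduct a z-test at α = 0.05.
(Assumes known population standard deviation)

Answer: z = 1.1269, fail to reject H₀

Derivation:
Standard error: SE = σ/√n = 27/√138 = 2.2984
z-statistic: z = (x̄ - μ₀)/SE = (61.59 - 59)/2.2984 = 1.1269
Critical value: ±1.960
p-value = 0.2598
Decision: fail to reject H₀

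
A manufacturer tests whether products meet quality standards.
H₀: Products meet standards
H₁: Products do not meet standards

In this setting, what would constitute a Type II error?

Type I error (α): Rejecting H₀ when H₀ is true
Type II error (β): Failing to reject H₀ when H₁ is true

Answer: Accepting products as meeting standards when they don't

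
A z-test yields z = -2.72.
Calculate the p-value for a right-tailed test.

Answer: p-value ≈ 0.9967

Derivation:
For z = -2.72:
p = P(Z > -2.72) = 1 - Φ(-2.72) = 0.9967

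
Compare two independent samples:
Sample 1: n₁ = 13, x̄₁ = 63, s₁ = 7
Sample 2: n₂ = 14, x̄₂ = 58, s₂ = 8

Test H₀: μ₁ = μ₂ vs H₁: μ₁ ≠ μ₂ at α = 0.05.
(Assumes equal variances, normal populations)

Pooled variance: s²_p = [12×7² + 13×8²]/(25) = 56.8000
s_p = 7.5366
SE = s_p×√(1/n₁ + 1/n₂) = 7.5366×√(1/13 + 1/14) = 2.9028
t = (x̄₁ - x̄₂)/SE = (63 - 58)/2.9028 = 1.7225
df = 25, t-critical = ±2.060
Decision: fail to reject H₀

Answer: t = 1.7225, fail to reject H₀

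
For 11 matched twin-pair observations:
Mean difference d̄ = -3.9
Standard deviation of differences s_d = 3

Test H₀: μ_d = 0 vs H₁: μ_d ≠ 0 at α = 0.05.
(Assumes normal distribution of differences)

Answer: t = -4.3118, reject H₀

Derivation:
df = n - 1 = 10
SE = s_d/√n = 3/√11 = 0.9045
t = d̄/SE = -3.9/0.9045 = -4.3118
Critical value: t_{0.025,10} = ±2.228
p-value ≈ 0.0015
Decision: reject H₀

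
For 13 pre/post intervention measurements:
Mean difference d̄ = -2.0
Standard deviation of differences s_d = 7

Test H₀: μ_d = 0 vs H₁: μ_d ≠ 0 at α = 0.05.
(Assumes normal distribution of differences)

Answer: t = -1.0301, fail to reject H₀

Derivation:
df = n - 1 = 12
SE = s_d/√n = 7/√13 = 1.9415
t = d̄/SE = -2.0/1.9415 = -1.0301
Critical value: t_{0.025,12} = ±2.179
p-value ≈ 0.3233
Decision: fail to reject H₀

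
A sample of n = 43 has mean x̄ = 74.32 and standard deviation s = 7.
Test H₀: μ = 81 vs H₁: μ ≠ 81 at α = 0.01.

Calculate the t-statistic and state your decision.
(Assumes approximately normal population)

Answer: t = -6.2576, reject H₀

Derivation:
df = n - 1 = 42
SE = s/√n = 7/√43 = 1.0675
t = (x̄ - μ₀)/SE = (74.32 - 81)/1.0675 = -6.2576
Critical value: t_{0.005,42} = ±2.698
p-value < 0.0001
Decision: reject H₀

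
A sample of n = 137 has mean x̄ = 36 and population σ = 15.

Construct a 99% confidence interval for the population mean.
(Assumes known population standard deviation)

Confidence level: 99%, α = 0.01
z_0.005 = 2.576
SE = σ/√n = 15/√137 = 1.2815
Margin of error = 2.576 × 1.2815 = 3.3011
CI: x̄ ± margin = 36 ± 3.3011
CI: (32.6989, 39.3011)

Answer: (32.6989, 39.3011)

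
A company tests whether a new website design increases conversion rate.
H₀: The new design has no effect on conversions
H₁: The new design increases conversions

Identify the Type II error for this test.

Answer: Keeping the old design when the new one would have increased conversions

Derivation:
Type I error (α): Rejecting H₀ when H₀ is true
Type II error (β): Failing to reject H₀ when H₁ is true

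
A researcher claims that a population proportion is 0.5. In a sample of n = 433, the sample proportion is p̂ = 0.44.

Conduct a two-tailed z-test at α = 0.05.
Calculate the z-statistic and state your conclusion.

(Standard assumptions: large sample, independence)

Answer: z = -2.4971, reject H₀

Derivation:
H₀: p = 0.5, H₁: p ≠ 0.5
Standard error: SE = √(p₀(1-p₀)/n) = √(0.5×0.5/433) = 0.024028
z-statistic: z = (p̂ - p₀)/SE = (0.44 - 0.5)/0.024028 = -2.4971
Critical value: z_0.025 = ±1.960
p-value = 0.0125
Decision: reject H₀ at α = 0.05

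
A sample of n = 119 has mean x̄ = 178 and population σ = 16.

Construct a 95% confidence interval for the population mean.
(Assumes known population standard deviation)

Answer: (175.1253, 180.8747)

Derivation:
Confidence level: 95%, α = 0.05
z_0.025 = 1.960
SE = σ/√n = 16/√119 = 1.4667
Margin of error = 1.960 × 1.4667 = 2.8747
CI: x̄ ± margin = 178 ± 2.8747
CI: (175.1253, 180.8747)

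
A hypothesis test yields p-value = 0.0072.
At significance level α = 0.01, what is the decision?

Compare p-value to α:
0.0072 < 0.01
Decision: reject H₀

Answer: reject H₀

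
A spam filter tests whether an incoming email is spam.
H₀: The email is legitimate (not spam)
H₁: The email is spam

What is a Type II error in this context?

Answer: Letting a spam email through to the inbox

Derivation:
A Type I error (probability α) occurs when we reject a true H₀.
A Type II error (probability β) occurs when we fail to reject a false H₀.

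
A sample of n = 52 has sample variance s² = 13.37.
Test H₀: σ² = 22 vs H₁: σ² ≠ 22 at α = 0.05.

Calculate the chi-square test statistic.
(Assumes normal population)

Answer: χ² = 30.9941, reject H₀

Derivation:
df = n - 1 = 51
χ² = (n-1)s²/σ₀² = 51×13.37/22 = 30.9941
Critical values: χ²_{0.975,51} = 33.162, χ²_{0.025,51} = 72.616
Rejection region: χ² < 33.162 or χ² > 72.616
Decision: reject H₀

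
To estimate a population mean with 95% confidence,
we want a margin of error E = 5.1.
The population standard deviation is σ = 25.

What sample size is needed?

z_0.025 = 1.960
n = (z×σ/E)² = (1.960×25/5.1)²
n = 92.3106
Round up: n = 93

Answer: n = 93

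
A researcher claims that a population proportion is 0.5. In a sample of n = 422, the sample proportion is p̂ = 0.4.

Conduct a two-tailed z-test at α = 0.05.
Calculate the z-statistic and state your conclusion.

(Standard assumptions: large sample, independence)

H₀: p = 0.5, H₁: p ≠ 0.5
Standard error: SE = √(p₀(1-p₀)/n) = √(0.5×0.5/422) = 0.024340
z-statistic: z = (p̂ - p₀)/SE = (0.4 - 0.5)/0.024340 = -4.1085
Critical value: z_0.025 = ±1.960
p-value < 0.0001
Decision: reject H₀ at α = 0.05

Answer: z = -4.1085, reject H₀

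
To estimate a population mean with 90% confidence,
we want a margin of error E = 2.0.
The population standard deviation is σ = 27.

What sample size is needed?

z_0.05 = 1.645
n = (z×σ/E)² = (1.645×27/2.0)²
n = 493.1731
Round up: n = 494

Answer: n = 494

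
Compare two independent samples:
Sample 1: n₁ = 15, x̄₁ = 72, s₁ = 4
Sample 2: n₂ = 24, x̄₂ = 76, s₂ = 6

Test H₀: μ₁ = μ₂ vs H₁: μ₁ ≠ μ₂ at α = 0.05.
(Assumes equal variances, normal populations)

Pooled variance: s²_p = [14×4² + 23×6²]/(37) = 28.4324
s_p = 5.3322
SE = s_p×√(1/n₁ + 1/n₂) = 5.3322×√(1/15 + 1/24) = 1.7550
t = (x̄₁ - x̄₂)/SE = (72 - 76)/1.7550 = -2.2792
df = 37, t-critical = ±2.026
Decision: reject H₀

Answer: t = -2.2792, reject H₀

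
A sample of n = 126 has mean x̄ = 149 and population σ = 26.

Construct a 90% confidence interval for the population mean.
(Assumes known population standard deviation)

Confidence level: 90%, α = 0.1
z_0.05 = 1.645
SE = σ/√n = 26/√126 = 2.3163
Margin of error = 1.645 × 2.3163 = 3.8103
CI: x̄ ± margin = 149 ± 3.8103
CI: (145.1897, 152.8103)

Answer: (145.1897, 152.8103)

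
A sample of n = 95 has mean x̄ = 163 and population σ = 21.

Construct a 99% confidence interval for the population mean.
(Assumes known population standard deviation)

Confidence level: 99%, α = 0.01
z_0.005 = 2.576
SE = σ/√n = 21/√95 = 2.1546
Margin of error = 2.576 × 2.1546 = 5.5502
CI: x̄ ± margin = 163 ± 5.5502
CI: (157.4498, 168.5502)

Answer: (157.4498, 168.5502)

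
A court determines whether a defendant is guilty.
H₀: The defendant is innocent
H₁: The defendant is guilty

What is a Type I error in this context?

A Type I error (probability α) occurs when we reject a true H₀.
A Type II error (probability β) occurs when we fail to reject a false H₀.

Answer: Convicting an innocent person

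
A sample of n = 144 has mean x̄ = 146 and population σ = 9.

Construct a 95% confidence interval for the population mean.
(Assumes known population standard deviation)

Confidence level: 95%, α = 0.05
z_0.025 = 1.960
SE = σ/√n = 9/√144 = 0.7500
Margin of error = 1.960 × 0.7500 = 1.4700
CI: x̄ ± margin = 146 ± 1.4700
CI: (144.5300, 147.4700)

Answer: (144.5300, 147.4700)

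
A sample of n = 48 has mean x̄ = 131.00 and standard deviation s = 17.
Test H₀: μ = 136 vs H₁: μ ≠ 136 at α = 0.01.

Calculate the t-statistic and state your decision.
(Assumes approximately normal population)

df = n - 1 = 47
SE = s/√n = 17/√48 = 2.4537
t = (x̄ - μ₀)/SE = (131.00 - 136)/2.4537 = -2.0377
Critical value: t_{0.005,47} = ±2.685
p-value ≈ 0.0472
Decision: fail to reject H₀

Answer: t = -2.0377, fail to reject H₀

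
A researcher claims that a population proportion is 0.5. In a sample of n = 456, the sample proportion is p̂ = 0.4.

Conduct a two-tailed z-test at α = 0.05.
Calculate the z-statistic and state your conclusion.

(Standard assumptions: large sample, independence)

H₀: p = 0.5, H₁: p ≠ 0.5
Standard error: SE = √(p₀(1-p₀)/n) = √(0.5×0.5/456) = 0.023415
z-statistic: z = (p̂ - p₀)/SE = (0.4 - 0.5)/0.023415 = -4.2708
Critical value: z_0.025 = ±1.960
p-value < 0.0001
Decision: reject H₀ at α = 0.05

Answer: z = -4.2708, reject H₀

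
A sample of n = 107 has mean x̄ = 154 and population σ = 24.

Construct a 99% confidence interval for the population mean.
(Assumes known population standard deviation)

Answer: (148.0232, 159.9768)

Derivation:
Confidence level: 99%, α = 0.01
z_0.005 = 2.576
SE = σ/√n = 24/√107 = 2.3202
Margin of error = 2.576 × 2.3202 = 5.9768
CI: x̄ ± margin = 154 ± 5.9768
CI: (148.0232, 159.9768)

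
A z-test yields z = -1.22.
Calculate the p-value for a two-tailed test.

Answer: p-value ≈ 0.2225

Derivation:
For z = -1.22:
p = 2×P(Z > |-1.22|) = 2×(1 - Φ(1.22)) = 0.2225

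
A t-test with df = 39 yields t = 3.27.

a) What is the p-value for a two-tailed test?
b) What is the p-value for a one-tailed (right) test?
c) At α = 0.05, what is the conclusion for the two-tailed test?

Answer: a) 0.0023, b) 0.0011, c) reject H₀

Derivation:
Using t-distribution with df = 39:
a) Two-tailed: p = 2×P(T > 3.27) = 0.0023
b) One-tailed: p = P(T > 3.27) = 0.0011
c) 0.0023 < 0.05, reject H₀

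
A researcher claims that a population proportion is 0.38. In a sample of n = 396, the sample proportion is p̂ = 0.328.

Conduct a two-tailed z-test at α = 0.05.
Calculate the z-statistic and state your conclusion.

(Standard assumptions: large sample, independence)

Answer: z = -2.1318, reject H₀

Derivation:
H₀: p = 0.38, H₁: p ≠ 0.38
Standard error: SE = √(p₀(1-p₀)/n) = √(0.38×0.62/396) = 0.024392
z-statistic: z = (p̂ - p₀)/SE = (0.328 - 0.38)/0.024392 = -2.1318
Critical value: z_0.025 = ±1.960
p-value = 0.0330
Decision: reject H₀ at α = 0.05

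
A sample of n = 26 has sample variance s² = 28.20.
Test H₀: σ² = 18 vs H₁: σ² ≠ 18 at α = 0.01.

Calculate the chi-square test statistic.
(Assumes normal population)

df = n - 1 = 25
χ² = (n-1)s²/σ₀² = 25×28.20/18 = 39.1667
Critical values: χ²_{0.995,25} = 10.520, χ²_{0.005,25} = 46.928
Rejection region: χ² < 10.520 or χ² > 46.928
Decision: fail to reject H₀

Answer: χ² = 39.1667, fail to reject H₀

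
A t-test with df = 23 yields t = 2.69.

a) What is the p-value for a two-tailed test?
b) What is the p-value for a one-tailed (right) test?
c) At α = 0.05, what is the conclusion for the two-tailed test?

Using t-distribution with df = 23:
a) Two-tailed: p = 2×P(T > 2.69) = 0.0131
b) One-tailed: p = P(T > 2.69) = 0.0065
c) 0.0131 < 0.05, reject H₀

Answer: a) 0.0131, b) 0.0065, c) reject H₀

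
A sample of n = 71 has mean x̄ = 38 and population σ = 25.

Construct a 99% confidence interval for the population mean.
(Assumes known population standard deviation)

Answer: (30.3570, 45.6430)

Derivation:
Confidence level: 99%, α = 0.01
z_0.005 = 2.576
SE = σ/√n = 25/√71 = 2.9670
Margin of error = 2.576 × 2.9670 = 7.6430
CI: x̄ ± margin = 38 ± 7.6430
CI: (30.3570, 45.6430)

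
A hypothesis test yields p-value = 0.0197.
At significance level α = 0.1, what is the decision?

Compare p-value to α:
0.0197 < 0.1
Decision: reject H₀

Answer: reject H₀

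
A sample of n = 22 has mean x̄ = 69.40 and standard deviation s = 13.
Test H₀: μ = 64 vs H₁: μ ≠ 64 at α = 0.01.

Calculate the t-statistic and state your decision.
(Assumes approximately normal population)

Answer: t = 1.9483, fail to reject H₀

Derivation:
df = n - 1 = 21
SE = s/√n = 13/√22 = 2.7716
t = (x̄ - μ₀)/SE = (69.40 - 64)/2.7716 = 1.9483
Critical value: t_{0.005,21} = ±2.831
p-value ≈ 0.0649
Decision: fail to reject H₀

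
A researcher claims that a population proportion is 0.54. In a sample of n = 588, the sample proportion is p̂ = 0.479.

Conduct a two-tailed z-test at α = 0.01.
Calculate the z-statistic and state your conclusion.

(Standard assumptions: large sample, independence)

H₀: p = 0.54, H₁: p ≠ 0.54
Standard error: SE = √(p₀(1-p₀)/n) = √(0.54×0.46/588) = 0.020554
z-statistic: z = (p̂ - p₀)/SE = (0.479 - 0.54)/0.020554 = -2.9678
Critical value: z_0.005 = ±2.576
p-value = 0.0030
Decision: reject H₀ at α = 0.01

Answer: z = -2.9678, reject H₀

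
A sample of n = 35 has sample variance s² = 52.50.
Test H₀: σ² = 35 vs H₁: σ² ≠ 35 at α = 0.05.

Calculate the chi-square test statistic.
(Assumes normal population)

Answer: χ² = 51.0000, fail to reject H₀

Derivation:
df = n - 1 = 34
χ² = (n-1)s²/σ₀² = 34×52.50/35 = 51.0000
Critical values: χ²_{0.975,34} = 19.806, χ²_{0.025,34} = 51.966
Rejection region: χ² < 19.806 or χ² > 51.966
Decision: fail to reject H₀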